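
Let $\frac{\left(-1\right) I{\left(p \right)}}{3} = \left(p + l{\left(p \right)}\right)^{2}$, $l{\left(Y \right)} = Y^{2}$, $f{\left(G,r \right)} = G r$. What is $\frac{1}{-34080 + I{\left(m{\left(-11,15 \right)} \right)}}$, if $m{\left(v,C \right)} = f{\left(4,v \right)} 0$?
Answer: $- \frac{1}{34080} \approx -2.9343 \cdot 10^{-5}$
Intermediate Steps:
$m{\left(v,C \right)} = 0$ ($m{\left(v,C \right)} = 4 v 0 = 0$)
$I{\left(p \right)} = - 3 \left(p + p^{2}\right)^{2}$
$\frac{1}{-34080 + I{\left(m{\left(-11,15 \right)} \right)}} = \frac{1}{-34080 - 3 \cdot 0^{2} \left(1 + 0\right)^{2}} = \frac{1}{-34080 - 0 \cdot 1^{2}} = \frac{1}{-34080 - 0 \cdot 1} = \frac{1}{-34080 + 0} = \frac{1}{-34080} = - \frac{1}{34080}$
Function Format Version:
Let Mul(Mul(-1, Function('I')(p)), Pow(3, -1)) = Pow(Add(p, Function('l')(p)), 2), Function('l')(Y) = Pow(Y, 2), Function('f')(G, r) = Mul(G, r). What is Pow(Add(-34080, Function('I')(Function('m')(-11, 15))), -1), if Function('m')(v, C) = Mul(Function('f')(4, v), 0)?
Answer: Rational(-1, 34080) ≈ -2.9343e-5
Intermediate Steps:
Function('m')(v, C) = 0 (Function('m')(v, C) = Mul(Mul(4, v), 0) = 0)
Function('I')(p) = Mul(-3, Pow(Add(p, Pow(p, 2)), 2))
Pow(Add(-34080, Function('I')(Function('m')(-11, 15))), -1) = Pow(Add(-34080, Mul(-3, Pow(0, 2), Pow(Add(1, 0), 2))), -1) = Pow(Add(-34080, Mul(-3, 0, Pow(1, 2))), -1) = Pow(Add(-34080, Mul(-3, 0, 1)), -1) = Pow(Add(-34080, 0), -1) = Pow(-34080, -1) = Rational(-1, 34080)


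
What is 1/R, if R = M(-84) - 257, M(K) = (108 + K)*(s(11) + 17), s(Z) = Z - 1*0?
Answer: 1/415 ≈ 0.0024096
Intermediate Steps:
s(Z) = Z (s(Z) = Z + 0 = Z)
M(K) = 3024 + 28*K (M(K) = (108 + K)*(11 + 17) = (108 + K)*28 = 3024 + 28*K)
R = 415 (R = (3024 + 28*(-84)) - 257 = (3024 - 2352) - 257 = 672 - 257 = 415)
1/R = 1/415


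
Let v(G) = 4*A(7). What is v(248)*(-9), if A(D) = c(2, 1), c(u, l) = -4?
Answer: 144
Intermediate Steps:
A(D) = -4
v(G) = -16 (v(G) = 4*(-4) = -16)
v(248)*(-9) = -16*(-9) = 144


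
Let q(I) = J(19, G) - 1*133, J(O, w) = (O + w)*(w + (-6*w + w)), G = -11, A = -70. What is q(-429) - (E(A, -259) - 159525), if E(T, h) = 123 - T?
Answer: 159551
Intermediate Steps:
J(O, w) = -4*w*(O + w) (J(O, w) = (O + w)*(w - 5*w) = (O + w)*(-4*w) = -4*w*(O + w))
q(I) = 219 (q(I) = -4*(-11)*(19 - 11) - 1*133 = -4*(-11)*8 - 133 = 352 - 133 = 219)
q(-429) - (E(A, -259) - 159525) = 219 - ((123 - 1*(-70)) - 159525) = 219 - ((123 + 70) - 159525) = 219 - (193 - 159525) = 219 - 1*(-159332) = 219 + 159332 = 159551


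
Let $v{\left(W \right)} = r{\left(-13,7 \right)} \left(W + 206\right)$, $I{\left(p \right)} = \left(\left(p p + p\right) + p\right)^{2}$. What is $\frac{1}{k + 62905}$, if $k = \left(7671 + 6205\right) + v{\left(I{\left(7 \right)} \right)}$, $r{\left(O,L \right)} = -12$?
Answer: $\frac{1}{26681} \approx 3.748 \cdot 10^{-5}$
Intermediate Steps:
$I{\left(p \right)} = \left(p^{2} + 2 p\right)^{2}$ ($I{\left(p \right)} = \left(\left(p^{2} + p\right) + p\right)^{2} = \left(\left(p + p^{2}\right) + p\right)^{2} = \left(p^{2} + 2 p\right)^{2}$)
$v{\left(W \right)} = -2472 - 12 W$ ($v{\left(W \right)} = - 12 \left(W + 206\right) = - 12 \left(206 + W\right) = -2472 - 12 W$)
$k = -36224$ ($k = \left(7671 + 6205\right) - \left(2472 + 12 \cdot 7^{2} \left(2 + 7\right)^{2}\right) = 13876 - \left(2472 + 12 \cdot 49 \cdot 9^{2}\right) = 13876 - \left(2472 + 12 \cdot 49 \cdot 81\right) = 13876 - 50100 = -36224$)
$\frac{1}{k + 62905} = \frac{1}{-36224 + 62905} = \frac{1}{26681}$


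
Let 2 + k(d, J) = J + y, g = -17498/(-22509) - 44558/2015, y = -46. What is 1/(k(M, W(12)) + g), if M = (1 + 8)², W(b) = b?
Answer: -45355635/2600500412 ≈ -0.017441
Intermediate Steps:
g = -967697552/45355635 (g = -17498*(-1/22509) - 44558*1/2015 = 17498/22509 - 44558/2015 = -967697552/45355635 ≈ -21.336)
M = 81 (M = 9² = 81)
k(d, J) = -48 + J (k(d, J) = -2 + (J - 46) = -2 + (-46 + J) = -48 + J)
1/(k(M, W(12)) + g) = 1/((-48 + 12) - 967697552/45355635) = 1/(-36 - 967697552/45355635) = 1/(-2600500412/45355635) = -45355635/2600500412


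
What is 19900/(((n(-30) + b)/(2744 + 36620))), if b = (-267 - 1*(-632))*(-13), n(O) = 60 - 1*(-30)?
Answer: -156668720/931 ≈ -1.6828e+5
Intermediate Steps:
n(O) = 90 (n(O) = 60 + 30 = 90)
b = -4745 (b = (-267 + 632)*(-13) = 365*(-13) = -4745)
19900/(((n(-30) + b)/(2744 + 36620))) = 19900/(((90 - 4745)/(2744 + 36620))) = 19900/((-4655/39364)) = 19900/((-4655*1/39364)) = 19900/(-4655/39364) = 19900*(-39364/4655) = -156668720/931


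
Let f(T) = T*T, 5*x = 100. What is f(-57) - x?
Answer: 3229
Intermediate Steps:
x = 20 (x = (⅕)*100 = 20)
f(T) = T²
f(-57) - x = (-57)² - 1*20 = 3249 - 20 = 3229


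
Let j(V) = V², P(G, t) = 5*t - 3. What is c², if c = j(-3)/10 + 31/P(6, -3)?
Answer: 1369/2025 ≈ 0.67605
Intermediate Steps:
P(G, t) = -3 + 5*t
c = -37/45 (c = (-3)²/10 + 31/(-3 + 5*(-3)) = 9*(⅒) + 31/(-3 - 15) = 9/10 + 31/(-18) = 9/10 + 31*(-1/18) = 9/10 - 31/18 = -37/45 ≈ -0.82222)
c² = (-37/45)² = 1369/2025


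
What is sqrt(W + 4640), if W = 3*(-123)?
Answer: sqrt(4271) ≈ 65.353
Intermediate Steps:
W = -369
sqrt(W + 4640) = sqrt(-369 + 4640) = sqrt(4271)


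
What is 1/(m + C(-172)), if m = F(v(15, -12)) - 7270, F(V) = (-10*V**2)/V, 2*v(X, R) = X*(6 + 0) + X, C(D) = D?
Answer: -1/7967 ≈ -0.00012552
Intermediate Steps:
v(X, R) = 7*X/2 (v(X, R) = (X*(6 + 0) + X)/2 = (X*6 + X)/2 = (6*X + X)/2 = (7*X)/2 = 7*X/2)
F(V) = -10*V
m = -7795 (m = -35*15 - 7270 = -10*105/2 - 7270 = -525 - 7270 = -7795)
1/(m + C(-172)) = 1/(-7795 - 172) = 1/(-7967) = -1/7967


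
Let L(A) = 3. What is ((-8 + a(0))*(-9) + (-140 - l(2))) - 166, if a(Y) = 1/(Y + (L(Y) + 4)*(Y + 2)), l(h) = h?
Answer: -3313/14 ≈ -236.64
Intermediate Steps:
a(Y) = 1/(14 + 8*Y) (a(Y) = 1/(Y + (3 + 4)*(Y + 2)) = 1/(Y + 7*(2 + Y)) = 1/(Y + (14 + 7*Y)) = 1/(14 + 8*Y))
((-8 + a(0))*(-9) + (-140 - l(2))) - 166 = ((-8 + 1/(2*(7 + 4*0)))*(-9) + (-140 - 1*2)) - 166 = ((-8 + 1/(2*(7 + 0)))*(-9) + (-140 - 2)) - 166 = ((-8 + (½)/7)*(-9) - 142) - 166 = ((-8 + (½)*(⅐))*(-9) - 142) - 166 = ((-8 + 1/14)*(-9) - 142) - 166 = (-111/14*(-9) - 142) - 166 = (999/14 - 142) - 166 = -989/14 - 166 = -3313/14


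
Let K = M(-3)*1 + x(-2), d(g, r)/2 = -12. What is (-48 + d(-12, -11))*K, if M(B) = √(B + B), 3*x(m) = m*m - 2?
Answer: -48 - 72*I*√6 ≈ -48.0 - 176.36*I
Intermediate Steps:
x(m) = -⅔ + m²/3 (x(m) = (m*m - 2)/3 = (m² - 2)/3 = (-2 + m²)/3 = -⅔ + m²/3)
M(B) = √2*√B (M(B) = √(2*B) = √2*√B)
d(g, r) = -24 (d(g, r) = 2*(-12) = -24)
K = ⅔ + I*√6 (K = (√2*√(-3))*1 + (-⅔ + (⅓)*(-2)²) = (√2*(I*√3))*1 + (-⅔ + (⅓)*4) = (I*√6)*1 + (-⅔ + 4/3) = I*√6 + ⅔ = ⅔ + I*√6 ≈ 0.66667 + 2.4495*I)
(-48 + d(-12, -11))*K = (-48 - 24)*(⅔ + I*√6) = -72*(⅔ + I*√6) = -48 - 72*I*√6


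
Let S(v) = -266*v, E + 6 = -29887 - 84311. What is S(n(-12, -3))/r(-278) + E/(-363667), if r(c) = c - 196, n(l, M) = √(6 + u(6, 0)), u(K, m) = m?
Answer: 114204/363667 + 133*√6/237 ≈ 1.6886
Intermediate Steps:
E = -114204 (E = -6 + (-29887 - 84311) = -6 - 114198 = -114204)
n(l, M) = √6 (n(l, M) = √(6 + 0) = √6)
r(c) = -196 + c
S(n(-12, -3))/r(-278) + E/(-363667) = (-266*√6)/(-196 - 278) - 114204/(-363667) = -266*√6/(-474) - 114204*(-1/363667) = -266*√6*(-1/474) + 114204/363667 = 133*√6/237 + 114204/363667 = 114204/363667 + 133*√6/237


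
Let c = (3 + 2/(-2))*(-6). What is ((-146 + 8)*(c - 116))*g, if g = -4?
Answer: -70656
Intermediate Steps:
c = -12 (c = (3 + 2*(-½))*(-6) = (3 - 1)*(-6) = 2*(-6) = -12)
((-146 + 8)*(c - 116))*g = ((-146 + 8)*(-12 - 116))*(-4) = -138*(-128)*(-4) = 17664*(-4) = -70656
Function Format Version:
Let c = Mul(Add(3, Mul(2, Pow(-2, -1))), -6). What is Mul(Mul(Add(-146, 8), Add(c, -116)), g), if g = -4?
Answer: -70656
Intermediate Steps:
c = -12 (c = Mul(Add(3, Mul(2, Rational(-1, 2))), -6) = Mul(Add(3, -1), -6) = Mul(2, -6) = -12)
Mul(Mul(Add(-146, 8), Add(c, -116)), g) = Mul(Mul(Add(-146, 8), Add(-12, -116)), -4) = Mul(Mul(-138, -128), -4) = Mul(17664, -4) = -70656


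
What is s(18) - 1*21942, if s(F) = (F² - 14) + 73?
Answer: -21559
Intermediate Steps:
s(F) = 59 + F² (s(F) = (-14 + F²) + 73 = 59 + F²)
s(18) - 1*21942 = (59 + 18²) - 1*21942 = (59 + 324) - 21942 = 383 - 21942 = -21559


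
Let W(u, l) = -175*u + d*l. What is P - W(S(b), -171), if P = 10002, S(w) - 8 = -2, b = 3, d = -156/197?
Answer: 2150568/197 ≈ 10917.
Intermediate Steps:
d = -156/197 (d = -156*1/197 = -156/197 ≈ -0.79188)
S(w) = 6 (S(w) = 8 - 2 = 6)
W(u, l) = -175*u - 156*l/197
P - W(S(b), -171) = 10002 - (-175*6 - 156/197*(-171)) = 10002 - (-1050 + 26676/197) = 10002 - 1*(-180174/197) = 10002 + 180174/197 = 2150568/197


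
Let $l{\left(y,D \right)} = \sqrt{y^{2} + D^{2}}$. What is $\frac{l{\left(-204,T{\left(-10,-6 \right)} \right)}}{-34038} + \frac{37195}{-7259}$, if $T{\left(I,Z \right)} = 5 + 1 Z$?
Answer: $- \frac{37195}{7259} - \frac{\sqrt{41617}}{34038} \approx -5.13$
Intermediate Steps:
$T{\left(I,Z \right)} = 5 + Z$
$l{\left(y,D \right)} = \sqrt{D^{2} + y^{2}}$
$\frac{l{\left(-204,T{\left(-10,-6 \right)} \right)}}{-34038} + \frac{37195}{-7259} = \frac{\sqrt{\left(5 - 6\right)^{2} + \left(-204\right)^{2}}}{-34038} + \frac{37195}{-7259} = \sqrt{\left(-1\right)^{2} + 41616} \left(- \frac{1}{34038}\right) + 37195 \left(- \frac{1}{7259}\right) = \sqrt{1 + 41616} \left(- \frac{1}{34038}\right) - \frac{37195}{7259} = \sqrt{41617} \left(- \frac{1}{34038}\right) - \frac{37195}{7259} = - \frac{\sqrt{41617}}{34038} - \frac{37195}{7259} = - \frac{37195}{7259} - \frac{\sqrt{41617}}{34038}$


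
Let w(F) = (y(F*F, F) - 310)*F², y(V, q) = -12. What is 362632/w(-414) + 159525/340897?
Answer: 1085060842612/2351742384033 ≈ 0.46139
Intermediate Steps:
w(F) = -322*F² (w(F) = (-12 - 310)*F² = -322*F²)
362632/w(-414) + 159525/340897 = 362632/((-322*(-414)²)) + 159525/340897 = 362632/((-322*171396)) + 159525*(1/340897) = 362632/(-55189512) + 159525/340897 = 362632*(-1/55189512) + 159525/340897 = -45329/6898689 + 159525/340897 = 1085060842612/2351742384033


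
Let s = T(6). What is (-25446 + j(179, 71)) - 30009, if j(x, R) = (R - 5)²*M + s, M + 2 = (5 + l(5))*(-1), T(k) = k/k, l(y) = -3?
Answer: -72878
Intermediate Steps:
T(k) = 1
s = 1
M = -4 (M = -2 + (5 - 3)*(-1) = -2 + 2*(-1) = -2 - 2 = -4)
j(x, R) = 1 - 4*(-5 + R)² (j(x, R) = (R - 5)²*(-4) + 1 = (-5 + R)²*(-4) + 1 = -4*(-5 + R)² + 1 = 1 - 4*(-5 + R)²)
(-25446 + j(179, 71)) - 30009 = (-25446 + (1 - 4*(-5 + 71)²)) - 30009 = (-25446 + (1 - 4*66²)) - 30009 = (-25446 + (1 - 4*4356)) - 30009 = (-25446 + (1 - 17424)) - 30009 = (-25446 - 17423) - 30009 = -42869 - 30009 = -72878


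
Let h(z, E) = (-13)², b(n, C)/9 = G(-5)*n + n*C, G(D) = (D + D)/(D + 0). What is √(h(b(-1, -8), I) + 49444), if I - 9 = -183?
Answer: √49613 ≈ 222.74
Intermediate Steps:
I = -174 (I = 9 - 183 = -174)
G(D) = 2 (G(D) = (2*D)/D = 2)
b(n, C) = 18*n + 9*C*n (b(n, C) = 9*(2*n + n*C) = 9*(2*n + C*n) = 18*n + 9*C*n)
h(z, E) = 169
√(h(b(-1, -8), I) + 49444) = √(169 + 49444) = √49613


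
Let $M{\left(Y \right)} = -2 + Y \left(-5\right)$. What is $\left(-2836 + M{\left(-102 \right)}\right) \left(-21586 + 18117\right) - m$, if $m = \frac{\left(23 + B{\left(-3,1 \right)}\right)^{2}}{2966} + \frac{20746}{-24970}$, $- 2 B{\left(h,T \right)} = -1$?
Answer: $\frac{108746255093017}{13465640} \approx 8.0758 \cdot 10^{6}$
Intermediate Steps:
$B{\left(h,T \right)} = \frac{1}{2}$ ($B{\left(h,T \right)} = \left(- \frac{1}{2}\right) \left(-1\right) = \frac{1}{2}$)
$M{\left(Y \right)} = -2 - 5 Y$
$m = - \frac{8680537}{13465640}$ ($m = \frac{\left(23 + \frac{1}{2}\right)^{2}}{2966} + \frac{20746}{-24970} = \left(\frac{47}{2}\right)^{2} \cdot \frac{1}{2966} + 20746 \left(- \frac{1}{24970}\right) = \frac{2209}{4} \cdot \frac{1}{2966} - \frac{943}{1135} = \frac{2209}{11864} - \frac{943}{1135} = - \frac{8680537}{13465640} \approx -0.64464$)
$\left(-2836 + M{\left(-102 \right)}\right) \left(-21586 + 18117\right) - m = \left(-2836 - -508\right) \left(-21586 + 18117\right) - - \frac{8680537}{13465640} = \left(-2836 + \left(-2 + 510\right)\right) \left(-3469\right) + \frac{8680537}{13465640} = \left(-2836 + 508\right) \left(-3469\right) + \frac{8680537}{13465640} = \left(-2328\right) \left(-3469\right) + \frac{8680537}{13465640} = 8075832 + \frac{8680537}{13465640} = \frac{108746255093017}{13465640}$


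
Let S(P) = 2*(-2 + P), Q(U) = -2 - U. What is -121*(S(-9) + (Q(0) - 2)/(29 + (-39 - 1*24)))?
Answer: 45012/17 ≈ 2647.8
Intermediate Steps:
S(P) = -4 + 2*P
-121*(S(-9) + (Q(0) - 2)/(29 + (-39 - 1*24))) = -121*((-4 + 2*(-9)) + ((-2 - 1*0) - 2)/(29 + (-39 - 1*24))) = -121*((-4 - 18) + ((-2 + 0) - 2)/(29 + (-39 - 24))) = -121*(-22 + (-2 - 2)/(29 - 63)) = -121*(-22 - 4/(-34)) = -121*(-22 - 4*(-1/34)) = -121*(-22 + 2/17) = -121*(-372/17) = 45012/17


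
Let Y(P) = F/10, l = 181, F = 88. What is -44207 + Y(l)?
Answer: -220991/5 ≈ -44198.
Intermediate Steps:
Y(P) = 44/5 (Y(P) = 88/10 = 88*(1/10) = 44/5)
-44207 + Y(l) = -44207 + 44/5 = -220991/5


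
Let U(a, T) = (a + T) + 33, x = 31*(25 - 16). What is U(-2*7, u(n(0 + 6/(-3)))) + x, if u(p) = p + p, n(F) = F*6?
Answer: 274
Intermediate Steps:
n(F) = 6*F
x = 279 (x = 31*9 = 279)
u(p) = 2*p
U(a, T) = 33 + T + a (U(a, T) = (T + a) + 33 = 33 + T + a)
U(-2*7, u(n(0 + 6/(-3)))) + x = (33 + 2*(6*(0 + 6/(-3))) - 2*7) + 279 = (33 + 2*(6*(0 + 6*(-1/3))) - 14) + 279 = (33 + 2*(6*(0 - 2)) - 14) + 279 = (33 + 2*(6*(-2)) - 14) + 279 = (33 + 2*(-12) - 14) + 279 = (33 - 24 - 14) + 279 = -5 + 279 = 274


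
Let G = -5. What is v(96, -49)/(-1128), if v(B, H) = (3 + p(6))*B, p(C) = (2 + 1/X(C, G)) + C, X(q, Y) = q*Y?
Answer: -14/15 ≈ -0.93333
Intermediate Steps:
X(q, Y) = Y*q
p(C) = 2 + C - 1/(5*C) (p(C) = (2 + 1/(-5*C)) + C = (2 - 1/(5*C)) + C = 2 + C - 1/(5*C))
v(B, H) = 329*B/30 (v(B, H) = (3 + (2 + 6 - ⅕/6))*B = (3 + (2 + 6 - ⅕*⅙))*B = (3 + (2 + 6 - 1/30))*B = (3 + 239/30)*B = 329*B/30)
v(96, -49)/(-1128) = ((329/30)*96)/(-1128) = (5264/5)*(-1/1128) = -14/15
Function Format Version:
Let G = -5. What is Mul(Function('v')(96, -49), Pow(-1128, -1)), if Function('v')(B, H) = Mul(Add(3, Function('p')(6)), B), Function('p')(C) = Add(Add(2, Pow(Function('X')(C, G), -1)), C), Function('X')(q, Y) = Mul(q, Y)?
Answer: Rational(-14, 15) ≈ -0.93333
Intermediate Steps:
Function('X')(q, Y) = Mul(Y, q)
Function('p')(C) = Add(2, C, Mul(Rational(-1, 5), Pow(C, -1))) (Function('p')(C) = Add(Add(2, Pow(Mul(-5, C), -1)), C) = Add(Add(2, Mul(Rational(-1, 5), Pow(C, -1))), C) = Add(2, C, Mul(Rational(-1, 5), Pow(C, -1))))
Function('v')(B, H) = Mul(Rational(329, 30), B) (Function('v')(B, H) = Mul(Add(3, Add(2, 6, Mul(Rational(-1, 5), Pow(6, -1)))), B) = Mul(Add(3, Add(2, 6, Mul(Rational(-1, 5), Rational(1, 6)))), B) = Mul(Add(3, Add(2, 6, Rational(-1, 30))), B) = Mul(Add(3, Rational(239, 30)), B) = Mul(Rational(329, 30), B))
Mul(Function('v')(96, -49), Pow(-1128, -1)) = Mul(Mul(Rational(329, 30), 96), Pow(-1128, -1)) = Mul(Rational(5264, 5), Rational(-1, 1128)) = Rational(-14, 15)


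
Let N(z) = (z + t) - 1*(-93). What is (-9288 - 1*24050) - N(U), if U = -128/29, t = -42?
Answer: -968153/29 ≈ -33385.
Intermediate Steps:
U = -128/29 (U = -128*1/29 = -128/29 ≈ -4.4138)
N(z) = 51 + z (N(z) = (z - 42) - 1*(-93) = (-42 + z) + 93 = 51 + z)
(-9288 - 1*24050) - N(U) = (-9288 - 1*24050) - (51 - 128/29) = (-9288 - 24050) - 1*1351/29 = -33338 - 1351/29 = -968153/29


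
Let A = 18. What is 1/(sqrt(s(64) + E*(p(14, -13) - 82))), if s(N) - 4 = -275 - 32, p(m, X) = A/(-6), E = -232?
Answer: sqrt(19417)/19417 ≈ 0.0071764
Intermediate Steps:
p(m, X) = -3 (p(m, X) = 18/(-6) = 18*(-1/6) = -3)
s(N) = -303 (s(N) = 4 + (-275 - 32) = 4 - 307 = -303)
1/(sqrt(s(64) + E*(p(14, -13) - 82))) = 1/(sqrt(-303 - 232*(-3 - 82))) = 1/(sqrt(-303 - 232*(-85))) = 1/(sqrt(-303 + 19720)) = 1/(sqrt(19417)) = sqrt(19417)/19417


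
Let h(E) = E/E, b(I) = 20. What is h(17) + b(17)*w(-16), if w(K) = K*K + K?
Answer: 4801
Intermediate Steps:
w(K) = K + K² (w(K) = K² + K = K + K²)
h(E) = 1
h(17) + b(17)*w(-16) = 1 + 20*(-16*(1 - 16)) = 1 + 20*(-16*(-15)) = 1 + 20*240 = 1 + 4800 = 4801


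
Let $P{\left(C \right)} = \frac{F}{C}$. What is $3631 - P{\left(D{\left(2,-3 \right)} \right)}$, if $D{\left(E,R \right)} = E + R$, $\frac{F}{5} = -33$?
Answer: $3466$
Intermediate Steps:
$F = -165$ ($F = 5 \left(-33\right) = -165$)
$P{\left(C \right)} = - \frac{165}{C}$
$3631 - P{\left(D{\left(2,-3 \right)} \right)} = 3631 - - \frac{165}{2 - 3} = 3631 - - \frac{165}{-1} = 3631 - \left(-165\right) \left(-1\right) = 3631 - 165 = 3466$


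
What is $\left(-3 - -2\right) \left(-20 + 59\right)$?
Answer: $-39$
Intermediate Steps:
$\left(-3 - -2\right) \left(-20 + 59\right) = \left(-3 + 2\right) 39 = \left(-1\right) 39 = -39$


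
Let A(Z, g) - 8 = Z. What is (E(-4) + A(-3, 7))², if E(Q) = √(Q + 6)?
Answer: (5 + √2)² ≈ 41.142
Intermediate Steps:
A(Z, g) = 8 + Z
E(Q) = √(6 + Q)
(E(-4) + A(-3, 7))² = (√(6 - 4) + (8 - 3))² = (√2 + 5)² = (5 + √2)²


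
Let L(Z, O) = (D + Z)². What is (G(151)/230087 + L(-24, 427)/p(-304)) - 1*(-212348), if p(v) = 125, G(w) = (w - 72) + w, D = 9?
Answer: 244294643313/1150435 ≈ 2.1235e+5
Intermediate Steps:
L(Z, O) = (9 + Z)²
G(w) = -72 + 2*w (G(w) = (-72 + w) + w = -72 + 2*w)
(G(151)/230087 + L(-24, 427)/p(-304)) - 1*(-212348) = ((-72 + 2*151)/230087 + (9 - 24)²/125) - 1*(-212348) = ((-72 + 302)*(1/230087) + (-15)²*(1/125)) + 212348 = (230*(1/230087) + 225*(1/125)) + 212348 = (230/230087 + 9/5) + 212348 = 2071933/1150435 + 212348 = 244294643313/1150435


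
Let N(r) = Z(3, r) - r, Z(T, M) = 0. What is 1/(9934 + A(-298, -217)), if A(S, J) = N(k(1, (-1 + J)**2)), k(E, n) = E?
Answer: 1/9933 ≈ 0.00010067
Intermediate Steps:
N(r) = -r (N(r) = 0 - r = -r)
A(S, J) = -1 (A(S, J) = -1*1 = -1)
1/(9934 + A(-298, -217)) = 1/(9934 - 1) = 1/9933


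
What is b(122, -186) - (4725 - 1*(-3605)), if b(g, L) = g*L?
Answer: -31022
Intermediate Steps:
b(g, L) = L*g
b(122, -186) - (4725 - 1*(-3605)) = -186*122 - (4725 - 1*(-3605)) = -22692 - (4725 + 3605) = -22692 - 1*8330 = -22692 - 8330 = -31022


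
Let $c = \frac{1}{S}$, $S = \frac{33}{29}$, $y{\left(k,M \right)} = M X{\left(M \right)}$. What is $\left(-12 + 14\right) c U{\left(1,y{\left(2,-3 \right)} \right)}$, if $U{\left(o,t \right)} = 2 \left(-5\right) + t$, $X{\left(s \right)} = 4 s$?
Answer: $\frac{1508}{33} \approx 45.697$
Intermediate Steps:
$y{\left(k,M \right)} = 4 M^{2}$ ($y{\left(k,M \right)} = M 4 M = 4 M^{2}$)
$U{\left(o,t \right)} = -10 + t$
$S = \frac{33}{29}$ ($S = 33 \cdot \frac{1}{29} = \frac{33}{29} \approx 1.1379$)
$c = \frac{29}{33}$ ($c = \frac{1}{\frac{33}{29}} = \frac{29}{33} \approx 0.87879$)
$\left(-12 + 14\right) c U{\left(1,y{\left(2,-3 \right)} \right)} = \left(-12 + 14\right) \frac{29}{33} \left(-10 + 4 \left(-3\right)^{2}\right) = 2 \cdot \frac{29}{33} \left(-10 + 4 \cdot 9\right) = \frac{58 \left(-10 + 36\right)}{33} = \frac{58}{33} \cdot 26 = \frac{1508}{33}$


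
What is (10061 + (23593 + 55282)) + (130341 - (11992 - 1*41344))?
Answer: 248629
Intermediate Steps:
(10061 + (23593 + 55282)) + (130341 - (11992 - 1*41344)) = (10061 + 78875) + (130341 - (11992 - 41344)) = 88936 + (130341 - 1*(-29352)) = 88936 + (130341 + 29352) = 88936 + 159693 = 248629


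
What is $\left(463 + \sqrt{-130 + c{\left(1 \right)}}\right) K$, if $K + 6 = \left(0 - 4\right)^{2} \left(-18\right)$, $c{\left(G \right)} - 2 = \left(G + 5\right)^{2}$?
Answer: $-136122 - 588 i \sqrt{23} \approx -1.3612 \cdot 10^{5} - 2819.9 i$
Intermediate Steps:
$c{\left(G \right)} = 2 + \left(5 + G\right)^{2}$ ($c{\left(G \right)} = 2 + \left(G + 5\right)^{2} = 2 + \left(5 + G\right)^{2}$)
$K = -294$ ($K = -6 + \left(0 - 4\right)^{2} \left(-18\right) = -6 + \left(-4\right)^{2} \left(-18\right) = -6 + 16 \left(-18\right) = -6 - 288 = -294$)
$\left(463 + \sqrt{-130 + c{\left(1 \right)}}\right) K = \left(463 + \sqrt{-130 + \left(2 + \left(5 + 1\right)^{2}\right)}\right) \left(-294\right) = \left(463 + \sqrt{-130 + \left(2 + 6^{2}\right)}\right) \left(-294\right) = \left(463 + \sqrt{-130 + \left(2 + 36\right)}\right) \left(-294\right) = \left(463 + \sqrt{-130 + 38}\right) \left(-294\right) = \left(463 + \sqrt{-92}\right) \left(-294\right) = \left(463 + 2 i \sqrt{23}\right) \left(-294\right) = -136122 - 588 i \sqrt{23}$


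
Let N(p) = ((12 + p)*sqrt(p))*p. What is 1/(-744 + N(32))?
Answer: 93/7860664 + 88*sqrt(2)/982583 ≈ 0.00013849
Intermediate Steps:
N(p) = p**(3/2)*(12 + p) (N(p) = (sqrt(p)*(12 + p))*p = p**(3/2)*(12 + p))
1/(-744 + N(32)) = 1/(-744 + 32**(3/2)*(12 + 32)) = 1/(-744 + (128*sqrt(2))*44) = 1/(-744 + 5632*sqrt(2))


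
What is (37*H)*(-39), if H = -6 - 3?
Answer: 12987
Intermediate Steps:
H = -9
(37*H)*(-39) = (37*(-9))*(-39) = -333*(-39) = 12987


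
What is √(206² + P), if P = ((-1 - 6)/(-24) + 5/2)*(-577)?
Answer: √5878830/12 ≈ 202.05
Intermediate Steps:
P = -38659/24 (P = (-7*(-1/24) + 5*(½))*(-577) = (7/24 + 5/2)*(-577) = (67/24)*(-577) = -38659/24 ≈ -1610.8)
√(206² + P) = √(206² - 38659/24) = √(42436 - 38659/24) = √(979805/24) = √5878830/12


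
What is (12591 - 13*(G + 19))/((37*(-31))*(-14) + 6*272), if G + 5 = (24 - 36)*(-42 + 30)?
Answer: 10537/17690 ≈ 0.59565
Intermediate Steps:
G = 139 (G = -5 + (24 - 36)*(-42 + 30) = -5 - 12*(-12) = -5 + 144 = 139)
(12591 - 13*(G + 19))/((37*(-31))*(-14) + 6*272) = (12591 - 13*(139 + 19))/((37*(-31))*(-14) + 6*272) = (12591 - 13*158)/(-1147*(-14) + 1632) = (12591 - 2054)/(16058 + 1632) = 10537/17690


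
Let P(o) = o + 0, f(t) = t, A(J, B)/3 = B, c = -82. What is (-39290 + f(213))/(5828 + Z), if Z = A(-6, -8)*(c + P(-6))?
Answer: -39077/7940 ≈ -4.9215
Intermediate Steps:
A(J, B) = 3*B
P(o) = o
Z = 2112 (Z = (3*(-8))*(-82 - 6) = -24*(-88) = 2112)
(-39290 + f(213))/(5828 + Z) = (-39290 + 213)/(5828 + 2112) = -39077/7940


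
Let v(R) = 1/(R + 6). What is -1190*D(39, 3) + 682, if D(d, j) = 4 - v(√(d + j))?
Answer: -5268 + 595*√42/3 ≈ -3982.7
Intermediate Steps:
v(R) = 1/(6 + R)
D(d, j) = 4 - 1/(6 + √(d + j))
-1190*D(39, 3) + 682 = -1190*(23 + 4*√(39 + 3))/(6 + √(39 + 3)) + 682 = -1190*(23 + 4*√42)/(6 + √42) + 682 = 682 - 1190*(23 + 4*√42)/(6 + √42)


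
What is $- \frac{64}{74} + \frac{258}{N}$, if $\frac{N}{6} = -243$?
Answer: $- \frac{9367}{8991} \approx -1.0418$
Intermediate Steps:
$N = -1458$ ($N = 6 \left(-243\right) = -1458$)
$- \frac{64}{74} + \frac{258}{N} = - \frac{64}{74} + \frac{258}{-1458} = \left(-64\right) \frac{1}{74} + 258 \left(- \frac{1}{1458}\right) = - \frac{32}{37} - \frac{43}{243} = - \frac{9367}{8991}$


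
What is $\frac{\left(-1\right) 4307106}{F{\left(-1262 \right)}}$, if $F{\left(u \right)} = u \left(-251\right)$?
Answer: $- \frac{2153553}{158381} \approx -13.597$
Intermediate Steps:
$F{\left(u \right)} = - 251 u$
$\frac{\left(-1\right) 4307106}{F{\left(-1262 \right)}} = \frac{\left(-1\right) 4307106}{\left(-251\right) \left(-1262\right)} = - \frac{4307106}{316762} = \left(-4307106\right) \frac{1}{316762} = - \frac{2153553}{158381}$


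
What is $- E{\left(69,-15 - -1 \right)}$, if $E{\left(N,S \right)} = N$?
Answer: $-69$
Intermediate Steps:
$- E{\left(69,-15 - -1 \right)} = \left(-1\right) 69 = -69$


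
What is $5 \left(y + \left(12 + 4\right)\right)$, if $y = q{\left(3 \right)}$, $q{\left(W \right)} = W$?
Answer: $95$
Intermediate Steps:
$y = 3$
$5 \left(y + \left(12 + 4\right)\right) = 5 \left(3 + \left(12 + 4\right)\right) = 5 \left(3 + 16\right) = 5 \cdot 19 = 95$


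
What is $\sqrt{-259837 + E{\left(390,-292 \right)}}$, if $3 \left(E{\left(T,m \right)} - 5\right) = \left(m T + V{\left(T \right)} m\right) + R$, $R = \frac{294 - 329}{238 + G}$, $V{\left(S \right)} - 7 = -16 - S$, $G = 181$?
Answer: $\frac{i \sqrt{409163212839}}{1257} \approx 508.88 i$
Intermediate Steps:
$V{\left(S \right)} = -9 - S$ ($V{\left(S \right)} = 7 - \left(16 + S\right) = -9 - S$)
$R = - \frac{35}{419}$ ($R = \frac{294 - 329}{238 + 181} = - \frac{35}{419} \approx -0.083532$)
$E{\left(T,m \right)} = \frac{6250}{1257} + \frac{T m}{3} + \frac{m \left(-9 - T\right)}{3}$ ($E{\left(T,m \right)} = 5 + \frac{\left(m T + \left(-9 - T\right) m\right) - \frac{35}{419}}{3} = 5 + \frac{\left(T m + m \left(-9 - T\right)\right) - \frac{35}{419}}{3} = 5 + \frac{- \frac{35}{419} + T m + m \left(-9 - T\right)}{3} = 5 + \left(- \frac{35}{1257} + \frac{T m}{3} + \frac{m \left(-9 - T\right)}{3}\right) = \frac{6250}{1257} + \frac{T m}{3} + \frac{m \left(-9 - T\right)}{3}$)
$\sqrt{-259837 + E{\left(390,-292 \right)}} = \sqrt{-259837 + \left(\frac{6250}{1257} - -876\right)} = \sqrt{-259837 + \left(\frac{6250}{1257} + 876\right)} = \sqrt{-259837 + \frac{1107382}{1257}} = \sqrt{- \frac{325507727}{1257}} = \frac{i \sqrt{409163212839}}{1257}$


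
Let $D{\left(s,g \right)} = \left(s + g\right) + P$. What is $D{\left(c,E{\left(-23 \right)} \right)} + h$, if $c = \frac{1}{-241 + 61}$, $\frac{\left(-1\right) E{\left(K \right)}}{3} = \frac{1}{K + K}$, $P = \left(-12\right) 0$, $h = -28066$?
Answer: $- \frac{116192993}{4140} \approx -28066.0$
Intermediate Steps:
$P = 0$
$E{\left(K \right)} = - \frac{3}{2 K}$ ($E{\left(K \right)} = - \frac{3}{K + K} = - \frac{3}{2 K}$)
$c = - \frac{1}{180}$ ($c = \frac{1}{-180} = - \frac{1}{180} \approx -0.0055556$)
$D{\left(s,g \right)} = g + s$ ($D{\left(s,g \right)} = \left(s + g\right) + 0 = \left(g + s\right) + 0 = g + s$)
$D{\left(c,E{\left(-23 \right)} \right)} + h = \left(- \frac{3}{2 \left(-23\right)} - \frac{1}{180}\right) - 28066 = \left(\left(- \frac{3}{2}\right) \left(- \frac{1}{23}\right) - \frac{1}{180}\right) - 28066 = \left(\frac{3}{46} - \frac{1}{180}\right) - 28066 = \frac{247}{4140} - 28066 = - \frac{116192993}{4140}$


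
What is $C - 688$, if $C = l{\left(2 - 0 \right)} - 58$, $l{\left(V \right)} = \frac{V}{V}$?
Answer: $-745$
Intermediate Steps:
$l{\left(V \right)} = 1$
$C = -57$ ($C = 1 - 58 = -57$)
$C - 688 = -57 - 688 = -745$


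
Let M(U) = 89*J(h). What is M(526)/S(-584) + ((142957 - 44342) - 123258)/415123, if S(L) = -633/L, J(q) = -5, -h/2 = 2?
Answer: -107897764259/262772859 ≈ -410.61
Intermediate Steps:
h = -4 (h = -2*2 = -4)
M(U) = -445 (M(U) = 89*(-5) = -445)
M(526)/S(-584) + ((142957 - 44342) - 123258)/415123 = -445/((-633/(-584))) + ((142957 - 44342) - 123258)/415123 = -445/((-633*(-1/584))) + (98615 - 123258)*(1/415123) = -445/633/584 - 24643*1/415123 = -445*584/633 - 24643/415123 = -259880/633 - 24643/415123 = -107897764259/262772859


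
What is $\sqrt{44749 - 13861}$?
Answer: $6 \sqrt{858} \approx 175.75$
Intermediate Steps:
$\sqrt{44749 - 13861} = \sqrt{30888} = 6 \sqrt{858}$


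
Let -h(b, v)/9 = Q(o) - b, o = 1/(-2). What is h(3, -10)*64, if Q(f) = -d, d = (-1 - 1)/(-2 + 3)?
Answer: 576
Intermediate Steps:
o = -1/2 ≈ -0.50000
d = -2 (d = -2/1 = -2*1 = -2)
Q(f) = 2 (Q(f) = -1*(-2) = 2)
h(b, v) = -18 + 9*b (h(b, v) = -9*(2 - b) = -18 + 9*b)
h(3, -10)*64 = (-18 + 9*3)*64 = (-18 + 27)*64 = 9*64 = 576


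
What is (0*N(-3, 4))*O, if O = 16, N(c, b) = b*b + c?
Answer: 0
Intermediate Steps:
N(c, b) = c + b**2 (N(c, b) = b**2 + c = c + b**2)
(0*N(-3, 4))*O = (0*(-3 + 4**2))*16 = (0*(-3 + 16))*16 = (0*13)*16 = 0*16 = 0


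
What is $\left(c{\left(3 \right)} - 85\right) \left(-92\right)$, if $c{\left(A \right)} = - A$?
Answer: $8096$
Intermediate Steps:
$\left(c{\left(3 \right)} - 85\right) \left(-92\right) = \left(\left(-1\right) 3 - 85\right) \left(-92\right) = \left(-3 - 85\right) \left(-92\right) = \left(-88\right) \left(-92\right) = 8096$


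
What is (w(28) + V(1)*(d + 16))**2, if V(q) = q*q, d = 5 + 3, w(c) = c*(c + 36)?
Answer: 3297856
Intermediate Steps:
w(c) = c*(36 + c)
d = 8
V(q) = q**2
(w(28) + V(1)*(d + 16))**2 = (28*(36 + 28) + 1**2*(8 + 16))**2 = (28*64 + 1*24)**2 = (1792 + 24)**2 = 1816**2 = 3297856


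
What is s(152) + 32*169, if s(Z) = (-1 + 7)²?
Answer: 5444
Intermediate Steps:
s(Z) = 36 (s(Z) = 6² = 36)
s(152) + 32*169 = 36 + 32*169 = 36 + 5408 = 5444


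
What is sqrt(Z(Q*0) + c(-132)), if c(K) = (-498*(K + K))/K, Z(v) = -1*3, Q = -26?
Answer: 3*I*sqrt(111) ≈ 31.607*I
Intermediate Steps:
Z(v) = -3
c(K) = -996 (c(K) = (-996*K)/K = -996)
sqrt(Z(Q*0) + c(-132)) = sqrt(-3 - 996) = sqrt(-999) = 3*I*sqrt(111)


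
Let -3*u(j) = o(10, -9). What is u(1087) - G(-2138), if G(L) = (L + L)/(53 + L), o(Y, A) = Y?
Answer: -3742/695 ≈ -5.3842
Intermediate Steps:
G(L) = 2*L/(53 + L) (G(L) = (2*L)/(53 + L) = 2*L/(53 + L))
u(j) = -10/3 (u(j) = -⅓*10 = -10/3)
u(1087) - G(-2138) = -10/3 - 2*(-2138)/(53 - 2138) = -10/3 - 2*(-2138)/(-2085) = -10/3 - 2*(-2138)*(-1)/2085 = -10/3 - 1*4276/2085 = -10/3 - 4276/2085 = -3742/695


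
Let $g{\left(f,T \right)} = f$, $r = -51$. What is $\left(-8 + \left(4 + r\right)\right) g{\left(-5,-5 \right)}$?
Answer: $275$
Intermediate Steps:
$\left(-8 + \left(4 + r\right)\right) g{\left(-5,-5 \right)} = \left(-8 + \left(4 - 51\right)\right) \left(-5\right) = \left(-8 - 47\right) \left(-5\right) = \left(-55\right) \left(-5\right) = 275$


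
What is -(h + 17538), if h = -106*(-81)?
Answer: -26124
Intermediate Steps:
h = 8586
-(h + 17538) = -(8586 + 17538) = -1*26124 = -26124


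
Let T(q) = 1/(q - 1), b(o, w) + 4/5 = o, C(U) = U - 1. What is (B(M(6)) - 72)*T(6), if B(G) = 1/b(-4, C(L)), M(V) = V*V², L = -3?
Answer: -1733/120 ≈ -14.442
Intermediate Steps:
C(U) = -1 + U
b(o, w) = -⅘ + o
T(q) = 1/(-1 + q)
M(V) = V³
B(G) = -5/24 (B(G) = 1/(-⅘ - 4) = 1/(-24/5) = -5/24)
(B(M(6)) - 72)*T(6) = (-5/24 - 72)/(-1 + 6) = -1733/24/5 = -1733/24*⅕ = -1733/120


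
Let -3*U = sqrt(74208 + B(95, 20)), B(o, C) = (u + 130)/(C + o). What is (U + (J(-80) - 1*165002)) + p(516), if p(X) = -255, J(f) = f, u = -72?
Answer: -165337 - sqrt(981407470)/345 ≈ -1.6543e+5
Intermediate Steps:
B(o, C) = 58/(C + o) (B(o, C) = (-72 + 130)/(C + o) = 58/(C + o))
U = -sqrt(981407470)/345 (U = -sqrt(74208 + 58/(20 + 95))/3 = -sqrt(74208 + 58/115)/3 = -sqrt(981407470)/345 ≈ -90.804)
(U + (J(-80) - 1*165002)) + p(516) = (-sqrt(981407470)/345 + (-80 - 1*165002)) - 255 = (-sqrt(981407470)/345 + (-80 - 165002)) - 255 = (-sqrt(981407470)/345 - 165082) - 255 = (-165082 - sqrt(981407470)/345) - 255 = -165337 - sqrt(981407470)/345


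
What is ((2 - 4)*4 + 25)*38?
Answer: 646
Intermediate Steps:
((2 - 4)*4 + 25)*38 = (-2*4 + 25)*38 = (-8 + 25)*38 = 17*38 = 646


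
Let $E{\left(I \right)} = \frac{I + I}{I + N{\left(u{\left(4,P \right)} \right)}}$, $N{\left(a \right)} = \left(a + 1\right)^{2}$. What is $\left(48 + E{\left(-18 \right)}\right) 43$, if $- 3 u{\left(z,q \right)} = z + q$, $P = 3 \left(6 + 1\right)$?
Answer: $\frac{325338}{161} \approx 2020.7$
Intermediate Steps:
$P = 21$ ($P = 3 \cdot 7 = 21$)
$u{\left(z,q \right)} = - \frac{q}{3} - \frac{z}{3}$ ($u{\left(z,q \right)} = - \frac{z + q}{3} = - \frac{q + z}{3} = - \frac{q}{3} - \frac{z}{3}$)
$N{\left(a \right)} = \left(1 + a\right)^{2}$
$E{\left(I \right)} = \frac{2 I}{\frac{484}{9} + I}$ ($E{\left(I \right)} = \frac{I + I}{I + \left(1 - \frac{25}{3}\right)^{2}} = \frac{2 I}{I + \left(1 - \frac{25}{3}\right)^{2}} = \frac{2 I}{I + \left(- \frac{22}{3}\right)^{2}} = \frac{2 I}{I + \frac{484}{9}} = \frac{2 I}{\frac{484}{9} + I}$)
$\left(48 + E{\left(-18 \right)}\right) 43 = \left(48 + 18 \left(-18\right) \frac{1}{484 + 9 \left(-18\right)}\right) 43 = \left(48 + 18 \left(-18\right) \frac{1}{484 - 162}\right) 43 = \left(48 + 18 \left(-18\right) \frac{1}{322}\right) 43 = \left(48 - \frac{162}{161}\right) 43 = \frac{7566}{161} \cdot 43 = \frac{325338}{161}$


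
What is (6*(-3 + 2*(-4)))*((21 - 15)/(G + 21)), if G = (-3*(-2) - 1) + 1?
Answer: -44/3 ≈ -14.667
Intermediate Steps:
G = 6 (G = (6 - 1) + 1 = 5 + 1 = 6)
(6*(-3 + 2*(-4)))*((21 - 15)/(G + 21)) = (6*(-3 + 2*(-4)))*((21 - 15)/(6 + 21)) = (6*(-3 - 8))*(6/27) = (6*(-11))*(6*(1/27)) = -66*2/9 = -44/3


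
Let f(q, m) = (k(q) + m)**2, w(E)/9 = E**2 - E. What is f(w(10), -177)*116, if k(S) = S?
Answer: 46479924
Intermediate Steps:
w(E) = -9*E + 9*E**2 (w(E) = 9*(E**2 - E) = -9*E + 9*E**2)
f(q, m) = (m + q)**2 (f(q, m) = (q + m)**2 = (m + q)**2)
f(w(10), -177)*116 = (-177 + 9*10*(-1 + 10))**2*116 = (-177 + 9*10*9)**2*116 = (-177 + 810)**2*116 = 633**2*116 = 400689*116 = 46479924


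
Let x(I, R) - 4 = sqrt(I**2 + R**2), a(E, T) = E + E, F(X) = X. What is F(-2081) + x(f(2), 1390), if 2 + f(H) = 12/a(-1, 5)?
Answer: -2077 + 2*sqrt(483041) ≈ -686.98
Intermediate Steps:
a(E, T) = 2*E
f(H) = -8 (f(H) = -2 + 12/((2*(-1))) = -2 + 12/(-2) = -2 + 12*(-1/2) = -2 - 6 = -8)
x(I, R) = 4 + sqrt(I**2 + R**2)
F(-2081) + x(f(2), 1390) = -2081 + (4 + sqrt((-8)**2 + 1390**2)) = -2081 + (4 + sqrt(64 + 1932100)) = -2081 + (4 + sqrt(1932164)) = -2081 + (4 + 2*sqrt(483041)) = -2077 + 2*sqrt(483041)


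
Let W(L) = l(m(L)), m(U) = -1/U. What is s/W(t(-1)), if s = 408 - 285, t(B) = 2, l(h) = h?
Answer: -246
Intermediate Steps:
s = 123
W(L) = -1/L
s/W(t(-1)) = 123/((-1/2)) = 123/((-1*1/2)) = 123/(-1/2) = 123*(-2) = -246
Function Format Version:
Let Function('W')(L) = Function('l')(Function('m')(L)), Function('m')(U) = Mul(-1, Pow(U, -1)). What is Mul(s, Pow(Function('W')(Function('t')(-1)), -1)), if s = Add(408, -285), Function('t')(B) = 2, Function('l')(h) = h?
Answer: -246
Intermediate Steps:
s = 123
Function('W')(L) = Mul(-1, Pow(L, -1))
Mul(s, Pow(Function('W')(Function('t')(-1)), -1)) = Mul(123, Pow(Mul(-1, Pow(2, -1)), -1)) = Mul(123, Pow(Mul(-1, Rational(1, 2)), -1)) = Mul(123, Pow(Rational(-1, 2), -1)) = Mul(123, -2) = -246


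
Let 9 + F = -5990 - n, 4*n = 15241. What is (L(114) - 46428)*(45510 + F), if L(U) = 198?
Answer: -3300891345/2 ≈ -1.6504e+9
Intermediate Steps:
n = 15241/4 (n = (¼)*15241 = 15241/4 ≈ 3810.3)
F = -39237/4 (F = -9 + (-5990 - 1*15241/4) = -9 + (-5990 - 15241/4) = -9 - 39201/4 = -39237/4 ≈ -9809.3)
(L(114) - 46428)*(45510 + F) = (198 - 46428)*(45510 - 39237/4) = -46230*142803/4 = -3300891345/2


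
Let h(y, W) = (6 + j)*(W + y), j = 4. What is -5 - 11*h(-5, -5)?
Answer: 1095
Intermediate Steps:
h(y, W) = 10*W + 10*y (h(y, W) = (6 + 4)*(W + y) = 10*(W + y) = 10*W + 10*y)
-5 - 11*h(-5, -5) = -5 - 11*(10*(-5) + 10*(-5)) = -5 - 11*(-50 - 50) = -5 - 11*(-100) = -5 + 1100 = 1095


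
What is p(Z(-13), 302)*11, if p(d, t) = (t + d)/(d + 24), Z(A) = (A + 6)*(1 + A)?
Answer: 2123/54 ≈ 39.315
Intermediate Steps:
Z(A) = (1 + A)*(6 + A) (Z(A) = (6 + A)*(1 + A) = (1 + A)*(6 + A))
p(d, t) = (d + t)/(24 + d)
p(Z(-13), 302)*11 = (((6 + (-13)**2 + 7*(-13)) + 302)/(24 + (6 + (-13)**2 + 7*(-13))))*11 = (((6 + 169 - 91) + 302)/(24 + (6 + 169 - 91)))*11 = ((84 + 302)/(24 + 84))*11 = (386/108)*11 = ((1/108)*386)*11 = (193/54)*11 = 2123/54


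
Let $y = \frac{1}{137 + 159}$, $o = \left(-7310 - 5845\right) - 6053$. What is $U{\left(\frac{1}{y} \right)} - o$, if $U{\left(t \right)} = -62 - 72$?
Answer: $19074$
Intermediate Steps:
$o = -19208$ ($o = -13155 - 6053 = -19208$)
$y = \frac{1}{296} \approx 0.0033784$
$U{\left(t \right)} = -134$ ($U{\left(t \right)} = -62 - 72 = -134$)
$U{\left(\frac{1}{y} \right)} - o = -134 - -19208 = -134 + 19208 = 19074$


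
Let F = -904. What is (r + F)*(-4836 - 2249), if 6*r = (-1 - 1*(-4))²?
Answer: 12788425/2 ≈ 6.3942e+6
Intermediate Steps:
r = 3/2 (r = (-1 - 1*(-4))²/6 = (-1 + 4)²/6 = (⅙)*3² = (⅙)*9 = 3/2 ≈ 1.5000)
(r + F)*(-4836 - 2249) = (3/2 - 904)*(-4836 - 2249) = -1805/2*(-7085) = 12788425/2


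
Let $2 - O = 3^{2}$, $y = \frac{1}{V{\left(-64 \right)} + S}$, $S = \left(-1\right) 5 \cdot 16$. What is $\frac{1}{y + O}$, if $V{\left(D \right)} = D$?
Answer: $- \frac{144}{1009} \approx -0.14272$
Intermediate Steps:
$S = -80$ ($S = \left(-5\right) 16 = -80$)
$y = - \frac{1}{144}$ ($y = \frac{1}{-64 - 80} = \frac{1}{-144} = - \frac{1}{144} \approx -0.0069444$)
$O = -7$ ($O = 2 - 3^{2} = 2 - 9 = -7$)
$\frac{1}{y + O} = \frac{1}{- \frac{1}{144} - 7} = \frac{1}{- \frac{1009}{144}} = - \frac{144}{1009}$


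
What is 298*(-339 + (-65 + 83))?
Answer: -95658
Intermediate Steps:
298*(-339 + (-65 + 83)) = 298*(-339 + 18) = 298*(-321) = -95658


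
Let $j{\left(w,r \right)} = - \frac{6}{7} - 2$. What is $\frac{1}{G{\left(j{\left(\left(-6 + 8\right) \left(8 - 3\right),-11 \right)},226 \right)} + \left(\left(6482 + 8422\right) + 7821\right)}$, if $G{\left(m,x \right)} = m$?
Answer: $\frac{7}{159055} \approx 4.401 \cdot 10^{-5}$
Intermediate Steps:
$j{\left(w,r \right)} = - \frac{20}{7}$ ($j{\left(w,r \right)} = \left(-6\right) \frac{1}{7} - 2 = - \frac{6}{7} - 2 = - \frac{20}{7}$)
$\frac{1}{G{\left(j{\left(\left(-6 + 8\right) \left(8 - 3\right),-11 \right)},226 \right)} + \left(\left(6482 + 8422\right) + 7821\right)} = \frac{1}{- \frac{20}{7} + \left(\left(6482 + 8422\right) + 7821\right)} = \frac{1}{- \frac{20}{7} + \left(14904 + 7821\right)} = \frac{1}{- \frac{20}{7} + 22725} = \frac{1}{\frac{159055}{7}} = \frac{7}{159055}$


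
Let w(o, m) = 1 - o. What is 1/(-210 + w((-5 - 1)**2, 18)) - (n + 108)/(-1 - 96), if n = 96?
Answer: 49883/23765 ≈ 2.0990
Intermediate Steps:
1/(-210 + w((-5 - 1)**2, 18)) - (n + 108)/(-1 - 96) = 1/(-210 + (1 - (-5 - 1)**2)) - (96 + 108)/(-1 - 96) = 1/(-210 + (1 - 1*(-6)**2)) - 204/(-97) = 1/(-210 + (1 - 1*36)) - 204*(-1)/97 = 1/(-210 + (1 - 36)) - 1*(-204/97) = 1/(-210 - 35) + 204/97 = 1/(-245) + 204/97 = -1/245 + 204/97 = 49883/23765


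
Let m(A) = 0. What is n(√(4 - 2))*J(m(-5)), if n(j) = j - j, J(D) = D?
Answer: 0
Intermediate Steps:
n(j) = 0
n(√(4 - 2))*J(m(-5)) = 0*0 = 0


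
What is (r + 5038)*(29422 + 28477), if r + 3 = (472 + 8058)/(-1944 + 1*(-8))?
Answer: 284278010605/976 ≈ 2.9127e+8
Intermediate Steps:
r = -7193/976 (r = -3 + (472 + 8058)/(-1944 + 1*(-8)) = -3 + 8530/(-1944 - 8) = -3 + 8530/(-1952) = -3 + 8530*(-1/1952) = -3 - 4265/976 = -7193/976 ≈ -7.3699)
(r + 5038)*(29422 + 28477) = (-7193/976 + 5038)*(29422 + 28477) = (4909895/976)*57899 = 284278010605/976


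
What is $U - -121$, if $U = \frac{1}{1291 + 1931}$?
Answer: $\frac{389863}{3222} \approx 121.0$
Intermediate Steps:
$U = \frac{1}{3222} \approx 0.00031037$
$U - -121 = \frac{1}{3222} - -121 = \frac{1}{3222} + 121 = \frac{389863}{3222}$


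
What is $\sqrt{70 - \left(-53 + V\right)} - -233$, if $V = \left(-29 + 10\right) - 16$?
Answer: $233 + \sqrt{158} \approx 245.57$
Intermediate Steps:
$V = -35$ ($V = -19 - 16 = -35$)
$\sqrt{70 - \left(-53 + V\right)} - -233 = \sqrt{70 + \left(53 - -35\right)} - -233 = \sqrt{70 + \left(53 + 35\right)} + 233 = \sqrt{70 + 88} + 233 = \sqrt{158} + 233 = 233 + \sqrt{158}$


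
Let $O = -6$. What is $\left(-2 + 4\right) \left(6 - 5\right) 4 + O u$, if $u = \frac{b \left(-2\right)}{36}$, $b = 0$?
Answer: $8$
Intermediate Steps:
$u = 0$ ($u = \frac{0 \left(-2\right)}{36} = 0 \cdot \frac{1}{36} = 0$)
$\left(-2 + 4\right) \left(6 - 5\right) 4 + O u = \left(-2 + 4\right) \left(6 - 5\right) 4 - 0 = 2 \cdot 1 \cdot 4 + 0 = 2 \cdot 4 + 0 = 8 + 0 = 8$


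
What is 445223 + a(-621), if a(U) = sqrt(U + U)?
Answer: 445223 + 3*I*sqrt(138) ≈ 4.4522e+5 + 35.242*I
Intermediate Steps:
a(U) = sqrt(2)*sqrt(U) (a(U) = sqrt(2*U) = sqrt(2)*sqrt(U))
445223 + a(-621) = 445223 + sqrt(2)*sqrt(-621) = 445223 + sqrt(2)*(3*I*sqrt(69)) = 445223 + 3*I*sqrt(138)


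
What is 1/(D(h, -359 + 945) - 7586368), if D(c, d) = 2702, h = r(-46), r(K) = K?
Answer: -1/7583666 ≈ -1.3186e-7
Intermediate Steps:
h = -46
1/(D(h, -359 + 945) - 7586368) = 1/(2702 - 7586368) = 1/(-7583666) = -1/7583666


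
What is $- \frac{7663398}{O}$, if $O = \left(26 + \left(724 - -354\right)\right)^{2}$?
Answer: $- \frac{1277233}{203136} \approx -6.2876$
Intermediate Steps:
$O = 1218816$ ($O = \left(26 + \left(724 + 354\right)\right)^{2} = \left(26 + 1078\right)^{2} = 1104^{2} = 1218816$)
$- \frac{7663398}{O} = - \frac{7663398}{1218816} = \left(-7663398\right) \frac{1}{1218816} = - \frac{1277233}{203136}$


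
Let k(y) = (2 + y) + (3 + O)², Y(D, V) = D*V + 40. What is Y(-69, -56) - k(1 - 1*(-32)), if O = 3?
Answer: 3833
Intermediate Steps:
Y(D, V) = 40 + D*V
k(y) = 38 + y (k(y) = (2 + y) + (3 + 3)² = (2 + y) + 6² = (2 + y) + 36 = 38 + y)
Y(-69, -56) - k(1 - 1*(-32)) = (40 - 69*(-56)) - (38 + (1 - 1*(-32))) = (40 + 3864) - (38 + (1 + 32)) = 3904 - (38 + 33) = 3904 - 1*71 = 3904 - 71 = 3833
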